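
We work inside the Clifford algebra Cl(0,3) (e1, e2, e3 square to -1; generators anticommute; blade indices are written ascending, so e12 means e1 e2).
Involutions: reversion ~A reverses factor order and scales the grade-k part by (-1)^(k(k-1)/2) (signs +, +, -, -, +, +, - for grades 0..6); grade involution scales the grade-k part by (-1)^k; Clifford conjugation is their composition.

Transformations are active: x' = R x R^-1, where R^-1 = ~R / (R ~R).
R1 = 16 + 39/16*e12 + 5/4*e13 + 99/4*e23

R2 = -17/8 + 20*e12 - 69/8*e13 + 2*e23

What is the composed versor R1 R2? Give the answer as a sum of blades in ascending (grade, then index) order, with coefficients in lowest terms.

Distribute over the terms of R1 (each basis-blade product reordered to ascending indices, repeated generators contracted through their squares):
(16) R2 = -34 + 320*e12 - 138*e13 + 32*e23
(39/16*e12) R2 = -195/4 - 663/128*e12 - 39/8*e13 - 2691/128*e23
(5/4*e13) R2 = 345/32 + 5/2*e12 - 85/32*e13 - 25*e23
(99/4*e23) R2 = -99/2 + 6831/32*e12 + 495*e13 - 1683/32*e23
Summing the partial products and collecting blades:
Answer: -3887/32 + 67941/128*e12 + 11183/32*e13 - 8527/128*e23


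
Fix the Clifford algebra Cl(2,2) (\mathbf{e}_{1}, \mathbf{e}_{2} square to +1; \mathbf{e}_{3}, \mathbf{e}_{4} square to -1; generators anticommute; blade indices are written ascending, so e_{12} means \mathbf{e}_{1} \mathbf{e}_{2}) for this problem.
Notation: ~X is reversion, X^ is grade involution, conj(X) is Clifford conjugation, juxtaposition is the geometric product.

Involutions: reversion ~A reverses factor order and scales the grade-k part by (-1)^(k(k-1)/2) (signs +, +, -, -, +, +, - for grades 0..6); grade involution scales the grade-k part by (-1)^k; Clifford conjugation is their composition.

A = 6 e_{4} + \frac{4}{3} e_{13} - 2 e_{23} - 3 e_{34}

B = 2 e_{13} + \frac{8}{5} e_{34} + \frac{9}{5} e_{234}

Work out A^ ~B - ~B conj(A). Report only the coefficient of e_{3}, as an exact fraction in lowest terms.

first term: -\frac{112}{15} - \frac{27}{5} e_{2} + \frac{48}{5} e_{3} + \frac{18}{5} e_{4} - 4 e_{12} + \frac{122}{15} e_{14} - \frac{54}{5} e_{23} - \frac{16}{5} e_{24} - \frac{12}{5} e_{124} + 12 e_{134}
second term: \frac{112}{15} + \frac{27}{5} e_{2} - \frac{48}{5} e_{3} - \frac{18}{5} e_{4} - 4 e_{12} + \frac{122}{15} e_{14} - \frac{54}{5} e_{23} - \frac{16}{5} e_{24} - \frac{12}{5} e_{124} + 12 e_{134}
Answer: \frac{96}{5}


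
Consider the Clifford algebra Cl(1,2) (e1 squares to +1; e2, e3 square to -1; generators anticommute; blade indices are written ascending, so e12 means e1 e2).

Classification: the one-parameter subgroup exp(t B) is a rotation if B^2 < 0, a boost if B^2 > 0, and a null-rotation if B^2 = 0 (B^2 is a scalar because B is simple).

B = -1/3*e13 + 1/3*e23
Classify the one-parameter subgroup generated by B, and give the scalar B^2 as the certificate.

B^2 term by term: the squares give (-1/3)^2*(e13)^2 + (1/3)^2*(e23)^2 = 1/9*(+1) + 1/9*(-1) = 0 (each basis 2-blade squares to minus the product of its generators' squares); cross terms between blades sharing an index anticommute and cancel. So B^2 = 0.
Answer: null-rotation, certificate B^2 = 0. Note: conjugating B changes its blade decomposition but never the scalar B^2 = 0, whose sign settles the classification.


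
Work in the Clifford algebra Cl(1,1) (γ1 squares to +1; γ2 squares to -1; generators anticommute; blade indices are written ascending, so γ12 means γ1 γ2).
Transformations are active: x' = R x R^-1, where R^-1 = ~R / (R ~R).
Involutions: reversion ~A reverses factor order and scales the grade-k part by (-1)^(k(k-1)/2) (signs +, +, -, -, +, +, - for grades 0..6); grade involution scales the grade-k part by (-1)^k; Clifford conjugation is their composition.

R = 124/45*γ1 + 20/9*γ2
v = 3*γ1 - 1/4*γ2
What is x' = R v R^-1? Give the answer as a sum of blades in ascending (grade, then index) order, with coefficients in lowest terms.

~R = 124/45*γ1 + 20/9*γ2, and R ~R = 1792/675, so R^-1 = ~R / (1792/675).
R v = 397/45 - 331/45*γ12
Answer: 10291/672*γ1 + 10093/672*γ2


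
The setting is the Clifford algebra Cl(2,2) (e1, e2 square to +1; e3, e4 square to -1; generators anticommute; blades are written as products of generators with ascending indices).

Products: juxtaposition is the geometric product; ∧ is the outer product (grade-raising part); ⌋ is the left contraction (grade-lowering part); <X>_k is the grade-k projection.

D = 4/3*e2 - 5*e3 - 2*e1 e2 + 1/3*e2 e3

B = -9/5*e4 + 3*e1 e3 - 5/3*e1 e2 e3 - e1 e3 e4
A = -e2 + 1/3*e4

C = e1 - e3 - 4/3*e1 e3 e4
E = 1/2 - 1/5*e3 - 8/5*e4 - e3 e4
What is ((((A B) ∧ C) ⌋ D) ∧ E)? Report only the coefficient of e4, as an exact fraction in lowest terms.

step 1: 3/5 - 4/3*e1 e3 + 9/5*e2 e4 + 3*e1 e2 e3 + e1 e3 e4 - 4/9*e1 e2 e3 e4
step 2: 3/5*e1 - 3/5*e3 + 9/5*e1 e2 e4 - 4/5*e1 e3 e4 + 9/5*e2 e3 e4
step 3: -3 - 7/5*e2
step 4: -3/2 - 7/10*e2 + 3/5*e3 + 24/5*e4 + 7/25*e2 e3 + 56/25*e2 e4 + 3*e3 e4 + 7/5*e2 e3 e4
Answer: 24/5


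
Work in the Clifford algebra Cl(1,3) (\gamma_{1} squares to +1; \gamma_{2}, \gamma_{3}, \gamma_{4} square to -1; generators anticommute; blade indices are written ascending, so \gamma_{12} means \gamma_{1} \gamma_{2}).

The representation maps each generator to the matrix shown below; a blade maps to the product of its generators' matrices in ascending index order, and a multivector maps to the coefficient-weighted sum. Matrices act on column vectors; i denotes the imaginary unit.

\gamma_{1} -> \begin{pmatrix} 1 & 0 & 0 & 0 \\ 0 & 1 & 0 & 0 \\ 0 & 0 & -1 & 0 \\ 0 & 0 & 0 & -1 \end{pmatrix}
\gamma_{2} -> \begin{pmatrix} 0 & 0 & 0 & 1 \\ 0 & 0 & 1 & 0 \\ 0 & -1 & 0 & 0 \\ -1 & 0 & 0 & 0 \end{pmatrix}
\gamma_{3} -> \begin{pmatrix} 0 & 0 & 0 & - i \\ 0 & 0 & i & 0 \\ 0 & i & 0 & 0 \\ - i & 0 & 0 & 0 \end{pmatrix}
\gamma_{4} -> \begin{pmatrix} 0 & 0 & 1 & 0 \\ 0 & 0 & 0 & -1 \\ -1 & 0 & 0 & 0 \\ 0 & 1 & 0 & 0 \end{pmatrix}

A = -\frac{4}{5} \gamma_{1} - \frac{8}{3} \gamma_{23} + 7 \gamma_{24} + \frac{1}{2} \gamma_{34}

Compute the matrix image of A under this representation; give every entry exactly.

Bivector images (products of the table entries): rho(\gamma_{23}) = rho(\gamma_{2})rho(\gamma_{3}) = \begin{pmatrix} - i & 0 & 0 & 0 \\ 0 & i & 0 & 0 \\ 0 & 0 & - i & 0 \\ 0 & 0 & 0 & i \end{pmatrix}; rho(\gamma_{24}) = rho(\gamma_{2})rho(\gamma_{4}) = \begin{pmatrix} 0 & 1 & 0 & 0 \\ -1 & 0 & 0 & 0 \\ 0 & 0 & 0 & 1 \\ 0 & 0 & -1 & 0 \end{pmatrix}; rho(\gamma_{34}) = rho(\gamma_{3})rho(\gamma_{4}) = \begin{pmatrix} 0 & - i & 0 & 0 \\ - i & 0 & 0 & 0 \\ 0 & 0 & 0 & - i \\ 0 & 0 & - i & 0 \end{pmatrix}.
M = (-\frac{4}{5})*rho(\gamma_{1}) + (-\frac{8}{3})*rho(\gamma_{23}) + (7)*rho(\gamma_{24}) + (\frac{1}{2})*rho(\gamma_{34}), summed entrywise:
Answer: \begin{pmatrix} - \frac{4}{5} + \frac{8 i}{3} & 7 - \frac{i}{2} & 0 & 0 \\ -7 - \frac{i}{2} & - \frac{4}{5} - \frac{8 i}{3} & 0 & 0 \\ 0 & 0 & \frac{4}{5} + \frac{8 i}{3} & 7 - \frac{i}{2} \\ 0 & 0 & -7 - \frac{i}{2} & \frac{4}{5} - \frac{8 i}{3} \end{pmatrix}


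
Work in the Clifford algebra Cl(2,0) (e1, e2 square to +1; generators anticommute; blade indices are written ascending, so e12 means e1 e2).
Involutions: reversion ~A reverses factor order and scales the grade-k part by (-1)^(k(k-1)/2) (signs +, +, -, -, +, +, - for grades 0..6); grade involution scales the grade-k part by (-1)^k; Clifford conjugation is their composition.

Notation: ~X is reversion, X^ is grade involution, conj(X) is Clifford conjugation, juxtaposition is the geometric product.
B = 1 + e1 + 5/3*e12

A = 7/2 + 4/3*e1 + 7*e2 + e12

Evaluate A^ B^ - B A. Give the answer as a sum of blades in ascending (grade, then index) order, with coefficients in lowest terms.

first term: 19/6 + 41/6*e1 - 74/9*e2 - 1/6*e12
second term: 19/6 + 33/2*e1 + 52/9*e2 + 83/6*e12
Answer: -29/3*e1 - 14*e2 - 14*e12


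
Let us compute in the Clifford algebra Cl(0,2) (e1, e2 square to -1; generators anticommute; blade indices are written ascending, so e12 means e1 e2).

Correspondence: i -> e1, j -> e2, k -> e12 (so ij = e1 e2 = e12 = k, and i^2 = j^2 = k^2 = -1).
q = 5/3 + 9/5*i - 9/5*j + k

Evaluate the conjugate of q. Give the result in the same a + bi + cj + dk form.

In blades: q = 5/3 + 9/5*e1 - 9/5*e2 + e12.
Conjugation here is Clifford conjugation: the scalar is fixed and the grade-1 and grade-2 blades all flip sign, giving 5/3 - 9/5*e1 + 9/5*e2 - e12; translating back:
Answer: 5/3 - 9/5*i + 9/5*j - k


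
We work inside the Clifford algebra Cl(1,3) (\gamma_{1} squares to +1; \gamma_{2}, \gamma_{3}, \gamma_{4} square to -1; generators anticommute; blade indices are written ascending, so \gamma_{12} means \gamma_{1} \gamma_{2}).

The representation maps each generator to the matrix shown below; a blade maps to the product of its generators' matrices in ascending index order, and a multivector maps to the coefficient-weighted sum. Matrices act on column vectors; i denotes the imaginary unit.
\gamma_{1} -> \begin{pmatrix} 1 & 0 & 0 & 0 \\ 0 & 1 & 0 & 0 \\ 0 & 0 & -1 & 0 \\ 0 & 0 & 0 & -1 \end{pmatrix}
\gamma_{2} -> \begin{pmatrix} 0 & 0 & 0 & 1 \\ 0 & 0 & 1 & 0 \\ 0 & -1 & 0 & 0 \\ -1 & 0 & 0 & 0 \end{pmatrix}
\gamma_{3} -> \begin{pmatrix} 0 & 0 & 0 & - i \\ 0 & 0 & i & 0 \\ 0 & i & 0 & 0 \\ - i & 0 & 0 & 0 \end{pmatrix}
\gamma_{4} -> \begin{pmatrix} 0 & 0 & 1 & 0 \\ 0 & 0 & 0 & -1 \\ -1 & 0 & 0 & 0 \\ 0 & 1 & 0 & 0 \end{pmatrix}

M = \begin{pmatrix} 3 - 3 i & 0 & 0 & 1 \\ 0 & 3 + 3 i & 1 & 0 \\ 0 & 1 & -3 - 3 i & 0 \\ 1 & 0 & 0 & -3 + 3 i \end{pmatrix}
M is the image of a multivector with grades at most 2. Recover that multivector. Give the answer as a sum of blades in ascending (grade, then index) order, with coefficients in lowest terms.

Method: the blade images are trace-orthogonal — tr(rho(e_A) rho(e_B)^-1) = 4 if A = B and 0 otherwise — and rho(e_A)^-1 = (e_A)^2 * rho(e_A) with (e_A)^2 = +1 or -1, so the coefficient of e_A in the preimage is (e_A)^2 * tr(M rho(e_A))/4.
Nonzero projections over blades of grade <= 2: \gamma_{1}: (\gamma_{1})^2 = +1, tr(M rho(\gamma_{1})) = 12, coefficient 3; \gamma_{12}: (\gamma_{12})^2 = +1, tr(M rho(\gamma_{12})) = 4, coefficient 1; \gamma_{23}: (\gamma_{23})^2 = -1, tr(M rho(\gamma_{23})) = -12, coefficient 3. Every other blade of grade <= 2 projects to 0.
Answer: 3 \gamma_{1} + \gamma_{12} + 3 \gamma_{23}


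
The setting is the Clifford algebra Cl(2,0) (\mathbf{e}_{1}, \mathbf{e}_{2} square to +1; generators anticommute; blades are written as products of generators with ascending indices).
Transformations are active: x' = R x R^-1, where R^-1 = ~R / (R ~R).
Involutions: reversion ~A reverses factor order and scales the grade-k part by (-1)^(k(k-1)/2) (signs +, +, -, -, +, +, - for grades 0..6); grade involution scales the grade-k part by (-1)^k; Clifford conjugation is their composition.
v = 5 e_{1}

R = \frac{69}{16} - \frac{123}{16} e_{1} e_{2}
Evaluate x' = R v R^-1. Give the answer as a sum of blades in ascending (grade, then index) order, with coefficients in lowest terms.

~R = \frac{69}{16} + \frac{123}{16} e_{1} e_{2}, and R ~R = \frac{9945}{128}, so R^-1 = ~R / (\frac{9945}{128}).
R v = \frac{345}{16} e_{1} + \frac{615}{16} e_{2}
Answer: -\frac{576}{221} e_{1} + \frac{943}{221} e_{2}


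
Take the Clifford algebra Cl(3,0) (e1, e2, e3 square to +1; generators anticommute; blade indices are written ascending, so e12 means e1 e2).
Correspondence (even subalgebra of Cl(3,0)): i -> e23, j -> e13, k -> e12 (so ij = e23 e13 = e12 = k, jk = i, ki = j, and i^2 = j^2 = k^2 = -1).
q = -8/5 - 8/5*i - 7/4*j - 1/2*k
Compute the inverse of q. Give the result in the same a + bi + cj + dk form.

In blades: q = -8/5 - 1/2*e12 - 7/4*e13 - 8/5*e23.
With qbar = -8/5 + 1/2*e12 + 7/4*e13 + 8/5*e23 (scalar fixed, mapped units negated), q qbar = 3373/400 (the sum of squared coefficients), so q^-1 = qbar / (3373/400) = -640/3373 + 200/3373*e12 + 700/3373*e13 + 640/3373*e23; translating back:
Answer: -640/3373 + 640/3373*i + 700/3373*j + 200/3373*k


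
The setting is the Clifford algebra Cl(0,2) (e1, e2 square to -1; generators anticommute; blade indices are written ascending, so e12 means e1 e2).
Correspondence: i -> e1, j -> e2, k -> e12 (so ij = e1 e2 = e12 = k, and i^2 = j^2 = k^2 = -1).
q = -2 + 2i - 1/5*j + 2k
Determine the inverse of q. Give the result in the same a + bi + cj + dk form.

In blades: q = -2 + 2*e1 - 1/5*e2 + 2*e12.
With qbar = -2 - 2*e1 + 1/5*e2 - 2*e12 (scalar fixed, mapped units negated), q qbar = 301/25 (the sum of squared coefficients), so q^-1 = qbar / (301/25) = -50/301 - 50/301*e1 + 5/301*e2 - 50/301*e12; translating back:
Answer: -50/301 - 50/301*i + 5/301*j - 50/301*k


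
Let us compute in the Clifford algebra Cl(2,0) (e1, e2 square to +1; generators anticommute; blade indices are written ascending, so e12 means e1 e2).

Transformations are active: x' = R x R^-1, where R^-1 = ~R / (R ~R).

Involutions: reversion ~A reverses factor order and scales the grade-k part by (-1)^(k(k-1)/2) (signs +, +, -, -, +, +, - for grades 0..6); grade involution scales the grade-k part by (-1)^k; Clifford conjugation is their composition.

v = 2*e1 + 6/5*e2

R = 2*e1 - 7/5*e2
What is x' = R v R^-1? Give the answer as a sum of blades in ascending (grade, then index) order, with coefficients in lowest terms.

~R = 2*e1 - 7/5*e2, and R ~R = 149/25, so R^-1 = ~R / (149/25).
R v = 58/25 + 26/5*e12
Answer: -66/149*e1 - 1706/745*e2


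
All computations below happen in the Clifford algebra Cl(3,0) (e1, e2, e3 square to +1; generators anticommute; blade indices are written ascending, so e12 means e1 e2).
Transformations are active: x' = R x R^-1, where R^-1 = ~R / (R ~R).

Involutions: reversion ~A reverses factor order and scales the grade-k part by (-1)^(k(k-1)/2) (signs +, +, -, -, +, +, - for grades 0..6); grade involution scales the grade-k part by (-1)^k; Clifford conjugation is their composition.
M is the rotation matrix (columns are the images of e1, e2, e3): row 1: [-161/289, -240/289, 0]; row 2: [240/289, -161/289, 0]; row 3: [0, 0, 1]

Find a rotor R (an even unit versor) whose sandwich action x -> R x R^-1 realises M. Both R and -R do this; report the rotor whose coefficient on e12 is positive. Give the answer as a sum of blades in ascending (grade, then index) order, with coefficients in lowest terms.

Method: write R = a + b12*e12 + b13*e13 + b23*e23 with a^2 + b12^2 + b13^2 + b23^2 = 1 (so R^-1 = ~R). Expanding the columns R e_j ~R gives tr M = 4a^2 - 1 and, from the antisymmetric part, M21 - M12 = -4a*b12, M13 - M31 = 4a*b13, M32 - M23 = -4a*b23.
Here tr M = -33/289, so a^2 = (1 + tr M)/4 = 64/289 and a = ±8/17. Taking a = 8/17: M21 - M12 = 480/289, M13 - M31 = 0, M32 - M23 = 0, giving b12 = -15/17, b13 = 0, b23 = 0, i.e. R = 8/17 - 15/17*e12.
Its e12 coefficient is negative, so report the other preimage -R.
Answer: -8/17 + 15/17*e12. Note: both R and -R realise this M (trace -33/289); the covering map identifies them, and the e12-coefficient sign is the tie-breaker.


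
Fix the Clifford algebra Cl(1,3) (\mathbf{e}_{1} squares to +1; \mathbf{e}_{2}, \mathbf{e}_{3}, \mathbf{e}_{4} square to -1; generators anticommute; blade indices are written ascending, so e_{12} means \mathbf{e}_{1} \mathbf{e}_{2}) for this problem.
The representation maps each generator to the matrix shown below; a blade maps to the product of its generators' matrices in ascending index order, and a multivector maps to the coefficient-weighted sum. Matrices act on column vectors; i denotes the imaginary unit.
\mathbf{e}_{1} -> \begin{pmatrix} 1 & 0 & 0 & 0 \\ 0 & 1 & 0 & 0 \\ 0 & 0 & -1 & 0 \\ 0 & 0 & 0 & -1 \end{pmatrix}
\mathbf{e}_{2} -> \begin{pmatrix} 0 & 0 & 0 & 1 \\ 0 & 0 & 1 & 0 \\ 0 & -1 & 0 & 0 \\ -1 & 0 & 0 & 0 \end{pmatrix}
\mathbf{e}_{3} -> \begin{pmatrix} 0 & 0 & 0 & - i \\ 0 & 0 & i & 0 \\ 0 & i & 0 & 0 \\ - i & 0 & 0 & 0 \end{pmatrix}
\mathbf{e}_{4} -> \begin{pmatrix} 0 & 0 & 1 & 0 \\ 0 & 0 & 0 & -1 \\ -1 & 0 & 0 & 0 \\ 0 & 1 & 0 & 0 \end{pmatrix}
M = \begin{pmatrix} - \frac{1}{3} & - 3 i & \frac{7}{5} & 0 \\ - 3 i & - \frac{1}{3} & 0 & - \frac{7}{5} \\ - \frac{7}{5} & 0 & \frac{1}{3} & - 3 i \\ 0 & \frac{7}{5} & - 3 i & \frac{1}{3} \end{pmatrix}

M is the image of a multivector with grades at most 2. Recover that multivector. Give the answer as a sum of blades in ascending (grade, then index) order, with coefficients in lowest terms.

Method: the blade images are trace-orthogonal — tr(rho(e_A) rho(e_B)^-1) = 4 if A = B and 0 otherwise — and rho(e_A)^-1 = (e_A)^2 * rho(e_A) with (e_A)^2 = +1 or -1, so the coefficient of e_A in the preimage is (e_A)^2 * tr(M rho(e_A))/4.
Nonzero projections over blades of grade <= 2: e_{1}: (e_{1})^2 = +1, tr(M rho(e_{1})) = - \frac{4}{3}, coefficient -\frac{1}{3}; e_{4}: (e_{4})^2 = -1, tr(M rho(e_{4})) = - \frac{28}{5}, coefficient \frac{7}{5}; e_{34}: (e_{34})^2 = -1, tr(M rho(e_{34})) = -12, coefficient 3. Every other blade of grade <= 2 projects to 0.
Answer: -\frac{1}{3} e_{1} + \frac{7}{5} e_{4} + 3 e_{34}


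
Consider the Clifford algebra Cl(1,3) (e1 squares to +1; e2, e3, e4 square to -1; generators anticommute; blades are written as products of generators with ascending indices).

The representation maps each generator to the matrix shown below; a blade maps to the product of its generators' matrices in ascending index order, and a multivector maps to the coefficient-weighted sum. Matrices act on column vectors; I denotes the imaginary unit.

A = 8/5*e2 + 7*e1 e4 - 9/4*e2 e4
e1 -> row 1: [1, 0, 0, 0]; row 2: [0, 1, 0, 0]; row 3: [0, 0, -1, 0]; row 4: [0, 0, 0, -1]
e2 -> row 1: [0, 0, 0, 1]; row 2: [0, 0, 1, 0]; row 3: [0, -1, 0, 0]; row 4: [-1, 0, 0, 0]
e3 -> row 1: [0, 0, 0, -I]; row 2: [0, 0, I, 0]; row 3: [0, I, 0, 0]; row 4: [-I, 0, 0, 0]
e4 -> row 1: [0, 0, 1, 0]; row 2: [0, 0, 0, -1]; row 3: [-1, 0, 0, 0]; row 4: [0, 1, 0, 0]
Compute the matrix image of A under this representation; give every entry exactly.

Bivector images (products of the table entries): rho(e1 e4) = rho(e1)rho(e4) = row 1: [0, 0, 1, 0]; row 2: [0, 0, 0, -1]; row 3: [1, 0, 0, 0]; row 4: [0, -1, 0, 0]; rho(e2 e4) = rho(e2)rho(e4) = row 1: [0, 1, 0, 0]; row 2: [-1, 0, 0, 0]; row 3: [0, 0, 0, 1]; row 4: [0, 0, -1, 0].
M = (8/5)*rho(e2) + (7)*rho(e1 e4) + (-9/4)*rho(e2 e4), summed entrywise:
Answer: row 1: [0, -9/4, 7, 8/5]; row 2: [9/4, 0, 8/5, -7]; row 3: [7, -8/5, 0, -9/4]; row 4: [-8/5, -7, 9/4, 0]


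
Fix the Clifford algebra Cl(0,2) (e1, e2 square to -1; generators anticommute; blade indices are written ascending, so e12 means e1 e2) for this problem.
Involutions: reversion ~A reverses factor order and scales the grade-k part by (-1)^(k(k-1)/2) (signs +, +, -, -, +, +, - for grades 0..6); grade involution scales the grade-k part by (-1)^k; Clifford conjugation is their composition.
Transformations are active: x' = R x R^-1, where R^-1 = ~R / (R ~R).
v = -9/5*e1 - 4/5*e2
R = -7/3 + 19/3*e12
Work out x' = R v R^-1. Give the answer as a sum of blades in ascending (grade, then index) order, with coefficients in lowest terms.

~R = -7/3 - 19/3*e12, and R ~R = 410/9, so R^-1 = ~R / (410/9).
R v = 139/15*e1 - 143/15*e2
Answer: 872/1025*e1 + 1821/1025*e2


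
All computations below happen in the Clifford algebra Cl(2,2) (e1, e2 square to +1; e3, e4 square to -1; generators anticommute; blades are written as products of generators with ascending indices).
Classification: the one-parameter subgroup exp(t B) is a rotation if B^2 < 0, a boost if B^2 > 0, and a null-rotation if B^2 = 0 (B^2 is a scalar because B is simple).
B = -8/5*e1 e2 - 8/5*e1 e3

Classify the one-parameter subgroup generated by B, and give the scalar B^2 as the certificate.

B^2 term by term: the squares give (-8/5)^2*(e1 e2)^2 + (-8/5)^2*(e1 e3)^2 = 64/25*(-1) + 64/25*(+1) = 0 (each basis 2-blade squares to minus the product of its generators' squares); cross terms between blades sharing an index anticommute and cancel. So B^2 = 0.
Answer: null-rotation, certificate B^2 = 0. Note: conjugating B changes its blade decomposition but never the scalar B^2 = 0, whose sign settles the classification.


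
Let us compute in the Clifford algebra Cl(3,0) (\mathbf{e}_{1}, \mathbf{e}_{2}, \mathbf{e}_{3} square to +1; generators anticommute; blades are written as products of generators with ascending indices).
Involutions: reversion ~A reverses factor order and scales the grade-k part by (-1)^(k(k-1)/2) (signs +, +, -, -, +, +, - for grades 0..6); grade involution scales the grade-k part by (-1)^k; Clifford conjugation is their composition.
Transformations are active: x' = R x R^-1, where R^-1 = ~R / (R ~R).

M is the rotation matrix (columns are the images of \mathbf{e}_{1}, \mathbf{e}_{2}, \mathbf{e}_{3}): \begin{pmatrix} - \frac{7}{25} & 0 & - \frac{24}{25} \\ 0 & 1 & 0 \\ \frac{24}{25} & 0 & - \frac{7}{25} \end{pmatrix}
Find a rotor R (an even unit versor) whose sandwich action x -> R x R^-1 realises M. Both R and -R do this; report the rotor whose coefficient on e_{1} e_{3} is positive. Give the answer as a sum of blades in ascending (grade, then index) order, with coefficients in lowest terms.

Method: write R = a + b12*e_{1} e_{2} + b13*e_{1} e_{3} + b23*e_{2} e_{3} with a^2 + b12^2 + b13^2 + b23^2 = 1 (so R^-1 = ~R). Expanding the columns R e_j ~R gives tr M = 4a^2 - 1 and, from the antisymmetric part, M21 - M12 = -4a*b12, M13 - M31 = 4a*b13, M32 - M23 = -4a*b23.
Here tr M = \frac{11}{25}, so a^2 = (1 + tr M)/4 = \frac{9}{25} and a = ±\frac{3}{5}. Taking a = \frac{3}{5}: M21 - M12 = 0, M13 - M31 = -\frac{48}{25}, M32 - M23 = 0, giving b12 = 0, b13 = -\frac{4}{5}, b23 = 0, i.e. R = \frac{3}{5} - \frac{4}{5} e_{1} e_{3}.
Its e_{1} e_{3} coefficient is negative, so report the other preimage -R.
Answer: -\frac{3}{5} + \frac{4}{5} e_{1} e_{3}. Uniqueness: Spin(3) -> SO(3) maps R and -R to the same rotation of trace \frac{11}{25}; fixing the sign of the e_{1} e_{3} coefficient removes the ambiguity.


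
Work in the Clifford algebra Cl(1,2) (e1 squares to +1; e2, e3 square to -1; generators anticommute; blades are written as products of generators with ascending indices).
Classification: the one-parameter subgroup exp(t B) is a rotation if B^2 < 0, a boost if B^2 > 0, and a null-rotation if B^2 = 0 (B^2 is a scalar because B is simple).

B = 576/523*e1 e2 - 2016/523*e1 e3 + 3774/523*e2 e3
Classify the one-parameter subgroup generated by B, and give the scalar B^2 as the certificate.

B^2 term by term: the squares give (576/523)^2*(e1 e2)^2 + (-2016/523)^2*(e1 e3)^2 + (3774/523)^2*(e2 e3)^2 = 331776/273529*(+1) + 4064256/273529*(+1) + 14243076/273529*(-1) = -36 (each basis 2-blade squares to minus the product of its generators' squares); cross terms between blades sharing an index anticommute and cancel. So B^2 = -36.
Answer: rotation, certificate B^2 = -36. No conjugation can change B^2 = -36; the sign gives the class.


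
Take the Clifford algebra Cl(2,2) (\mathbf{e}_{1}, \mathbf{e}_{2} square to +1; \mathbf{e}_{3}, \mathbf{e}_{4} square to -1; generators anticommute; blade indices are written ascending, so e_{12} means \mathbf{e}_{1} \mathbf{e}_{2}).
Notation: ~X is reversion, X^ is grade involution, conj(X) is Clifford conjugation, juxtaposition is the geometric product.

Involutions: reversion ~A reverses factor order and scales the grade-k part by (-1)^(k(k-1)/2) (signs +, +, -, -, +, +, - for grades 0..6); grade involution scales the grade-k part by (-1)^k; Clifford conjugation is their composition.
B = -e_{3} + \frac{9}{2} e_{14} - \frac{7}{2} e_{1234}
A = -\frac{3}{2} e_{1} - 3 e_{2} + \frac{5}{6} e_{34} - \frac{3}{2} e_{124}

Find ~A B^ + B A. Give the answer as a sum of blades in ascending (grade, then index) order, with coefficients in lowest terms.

first term: -\frac{27}{4} e_{2} + \frac{21}{4} e_{3} - \frac{91}{12} e_{4} - \frac{35}{12} e_{12} + \frac{9}{4} e_{13} - 3 e_{23} + \frac{27}{2} e_{124} - \frac{21}{2} e_{134} + \frac{21}{4} e_{234} - \frac{3}{2} e_{1234}
second term: \frac{27}{4} e_{2} + \frac{21}{4} e_{3} + \frac{91}{12} e_{4} + \frac{35}{12} e_{12} + \frac{9}{4} e_{13} - 3 e_{23} + \frac{27}{2} e_{124} + \frac{21}{2} e_{134} - \frac{21}{4} e_{234} + \frac{3}{2} e_{1234}
Answer: \frac{21}{2} e_{3} + \frac{9}{2} e_{13} - 6 e_{23} + 27 e_{124}


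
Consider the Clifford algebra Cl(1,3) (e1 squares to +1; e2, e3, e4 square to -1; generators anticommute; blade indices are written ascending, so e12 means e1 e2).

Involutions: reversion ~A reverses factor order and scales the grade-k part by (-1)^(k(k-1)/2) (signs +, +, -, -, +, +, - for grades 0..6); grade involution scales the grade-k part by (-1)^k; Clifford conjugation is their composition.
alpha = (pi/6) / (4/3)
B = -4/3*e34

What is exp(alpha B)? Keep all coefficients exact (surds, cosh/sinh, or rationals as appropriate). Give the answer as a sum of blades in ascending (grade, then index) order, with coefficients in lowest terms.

B^2 = (-4/3)^2*(e34)^2 = 16/9*(-1) = -16/9 (a basis 2-blade squares to minus the product of its generators' squares).
B^2 = -16/9 — circular case — the even/odd split gives cos and sin: l = 4/3, alpha*l = pi/6, so exp(alpha B) = cos(pi/6) + (sin(pi/6)/(4/3))*B = sqrt(3)/2 + (3/8)*B.
Answer: sqrt(3)/2 - 1/2*e34


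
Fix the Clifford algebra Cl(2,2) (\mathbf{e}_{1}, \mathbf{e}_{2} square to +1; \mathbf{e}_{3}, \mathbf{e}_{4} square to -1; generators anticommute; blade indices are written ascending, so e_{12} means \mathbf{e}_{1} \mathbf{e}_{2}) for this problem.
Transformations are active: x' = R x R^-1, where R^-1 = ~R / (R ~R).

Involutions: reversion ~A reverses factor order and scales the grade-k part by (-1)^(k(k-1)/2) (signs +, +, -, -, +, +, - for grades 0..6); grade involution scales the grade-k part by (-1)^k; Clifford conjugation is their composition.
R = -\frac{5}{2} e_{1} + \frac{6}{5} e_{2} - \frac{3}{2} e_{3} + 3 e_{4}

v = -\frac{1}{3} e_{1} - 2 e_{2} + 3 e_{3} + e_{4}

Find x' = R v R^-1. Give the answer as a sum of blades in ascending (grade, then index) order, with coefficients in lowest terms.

~R = -\frac{5}{2} e_{1} + \frac{6}{5} e_{2} - \frac{3}{2} e_{3} + 3 e_{4}, and R ~R = -\frac{89}{25}, so R^-1 = ~R / (-\frac{89}{25}).
R v = -\frac{1}{15} + \frac{27}{5} e_{12} - 8 e_{13} - \frac{3}{2} e_{14} + \frac{3}{5} e_{23} + \frac{36}{5} e_{24} - \frac{21}{2} e_{34}
Answer: \frac{64}{267} e_{1} + \frac{182}{89} e_{2} - \frac{272}{89} e_{3} - \frac{79}{89} e_{4}


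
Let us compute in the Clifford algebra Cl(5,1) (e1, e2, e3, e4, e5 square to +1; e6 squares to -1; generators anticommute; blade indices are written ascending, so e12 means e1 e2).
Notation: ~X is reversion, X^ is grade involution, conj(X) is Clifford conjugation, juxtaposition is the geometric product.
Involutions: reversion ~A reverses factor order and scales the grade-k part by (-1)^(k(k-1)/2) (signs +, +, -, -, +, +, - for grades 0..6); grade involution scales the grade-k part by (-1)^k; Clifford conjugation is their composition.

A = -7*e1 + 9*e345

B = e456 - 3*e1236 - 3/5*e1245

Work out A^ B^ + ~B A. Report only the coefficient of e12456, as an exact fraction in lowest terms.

first term: -9*e36 - 27/5*e123 - 21*e236 - 21/5*e245 - 7*e1456 + 27*e12456
second term: -9*e36 + 27/5*e123 - 21*e236 - 21/5*e245 - 7*e1456 + 27*e12456
Answer: 54


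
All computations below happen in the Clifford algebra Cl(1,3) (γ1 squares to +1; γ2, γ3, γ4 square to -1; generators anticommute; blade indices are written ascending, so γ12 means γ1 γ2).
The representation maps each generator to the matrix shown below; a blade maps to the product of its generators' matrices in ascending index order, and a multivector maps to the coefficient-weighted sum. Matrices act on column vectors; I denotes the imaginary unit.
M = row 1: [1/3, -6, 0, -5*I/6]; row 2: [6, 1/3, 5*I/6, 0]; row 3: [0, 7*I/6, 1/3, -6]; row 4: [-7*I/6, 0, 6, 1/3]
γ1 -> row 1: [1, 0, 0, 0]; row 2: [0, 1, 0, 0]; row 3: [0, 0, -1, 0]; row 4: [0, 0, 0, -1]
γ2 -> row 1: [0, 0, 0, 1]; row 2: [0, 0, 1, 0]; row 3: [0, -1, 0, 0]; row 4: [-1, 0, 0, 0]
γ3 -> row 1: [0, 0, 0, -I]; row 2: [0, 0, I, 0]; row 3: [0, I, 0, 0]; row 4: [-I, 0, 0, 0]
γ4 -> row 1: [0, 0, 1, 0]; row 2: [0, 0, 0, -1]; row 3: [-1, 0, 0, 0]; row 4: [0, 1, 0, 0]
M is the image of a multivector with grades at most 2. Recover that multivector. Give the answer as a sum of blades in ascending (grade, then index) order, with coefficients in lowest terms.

Method: the blade images are trace-orthogonal — tr(rho(e_A) rho(e_B)^-1) = 4 if A = B and 0 otherwise — and rho(e_A)^-1 = (e_A)^2 * rho(e_A) with (e_A)^2 = +1 or -1, so the coefficient of e_A in the preimage is (e_A)^2 * tr(M rho(e_A))/4.
Nonzero projections over blades of grade <= 2: 1: (1)^2 = +1, tr(M 1) = 4/3, coefficient 1/3; γ3: (γ3)^2 = -1, tr(M rho(γ3)) = -4, coefficient 1; γ13: (γ13)^2 = +1, tr(M rho(γ13)) = -2/3, coefficient -1/6; γ24: (γ24)^2 = -1, tr(M rho(γ24)) = 24, coefficient -6. Every other blade of grade <= 2 projects to 0.
Answer: 1/3 + γ3 - 1/6*γ13 - 6*γ24


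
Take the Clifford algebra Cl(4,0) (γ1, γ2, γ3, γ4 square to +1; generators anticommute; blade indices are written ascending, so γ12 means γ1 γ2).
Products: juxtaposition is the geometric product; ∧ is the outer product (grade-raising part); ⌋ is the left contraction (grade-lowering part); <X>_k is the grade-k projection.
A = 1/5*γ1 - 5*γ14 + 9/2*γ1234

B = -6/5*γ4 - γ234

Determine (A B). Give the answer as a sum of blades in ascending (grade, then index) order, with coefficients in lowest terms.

step 1: 21/2*γ1 - 6/25*γ14 - 2/5*γ123 - 1/5*γ1234
Answer: 21/2*γ1 - 6/25*γ14 - 2/5*γ123 - 1/5*γ1234


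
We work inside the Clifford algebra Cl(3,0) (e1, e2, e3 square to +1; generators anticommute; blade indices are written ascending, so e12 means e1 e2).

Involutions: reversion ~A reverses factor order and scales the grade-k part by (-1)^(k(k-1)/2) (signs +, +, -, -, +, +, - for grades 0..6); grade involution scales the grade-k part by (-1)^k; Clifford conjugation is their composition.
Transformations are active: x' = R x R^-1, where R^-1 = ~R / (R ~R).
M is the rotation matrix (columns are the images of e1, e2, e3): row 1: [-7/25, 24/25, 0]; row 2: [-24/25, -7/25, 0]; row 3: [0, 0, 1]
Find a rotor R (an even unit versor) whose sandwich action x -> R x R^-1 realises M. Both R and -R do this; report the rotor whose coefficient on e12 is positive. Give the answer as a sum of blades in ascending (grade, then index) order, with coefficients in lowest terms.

Method: write R = a + b12*e12 + b13*e13 + b23*e23 with a^2 + b12^2 + b13^2 + b23^2 = 1 (so R^-1 = ~R). Expanding the columns R e_j ~R gives tr M = 4a^2 - 1 and, from the antisymmetric part, M21 - M12 = -4a*b12, M13 - M31 = 4a*b13, M32 - M23 = -4a*b23.
Here tr M = 11/25, so a^2 = (1 + tr M)/4 = 9/25 and a = ±3/5. Taking a = 3/5: M21 - M12 = -48/25, M13 - M31 = 0, M32 - M23 = 0, giving b12 = 4/5, b13 = 0, b23 = 0, i.e. R = 3/5 + 4/5*e12.
Its e12 coefficient is already positive.
Answer: 3/5 + 4/5*e12. Note: both R and -R realise this M (trace 11/25); the covering map identifies them, and the e12-coefficient sign is the tie-breaker.


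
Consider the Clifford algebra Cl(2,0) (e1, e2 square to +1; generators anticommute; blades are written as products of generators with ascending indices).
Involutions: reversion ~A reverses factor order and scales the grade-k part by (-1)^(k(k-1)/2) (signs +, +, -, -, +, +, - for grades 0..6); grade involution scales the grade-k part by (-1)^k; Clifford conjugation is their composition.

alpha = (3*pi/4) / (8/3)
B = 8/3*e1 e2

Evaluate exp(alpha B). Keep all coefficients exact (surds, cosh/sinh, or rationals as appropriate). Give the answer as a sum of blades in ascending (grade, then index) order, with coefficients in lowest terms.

B^2 = (8/3)^2*(e1 e2)^2 = 64/9*(-1) = -64/9 (a basis 2-blade squares to minus the product of its generators' squares).
B^2 = -64/9 — since the square is negative, the closed form is circular: l = 8/3, alpha*l = 3*pi/4, so exp(alpha B) = cos(3*pi/4) + (sin(3*pi/4)/(8/3))*B = -sqrt(2)/2 + (3*sqrt(2)/16)*B.
Answer: -sqrt(2)/2 + sqrt(2)/2*e1 e2


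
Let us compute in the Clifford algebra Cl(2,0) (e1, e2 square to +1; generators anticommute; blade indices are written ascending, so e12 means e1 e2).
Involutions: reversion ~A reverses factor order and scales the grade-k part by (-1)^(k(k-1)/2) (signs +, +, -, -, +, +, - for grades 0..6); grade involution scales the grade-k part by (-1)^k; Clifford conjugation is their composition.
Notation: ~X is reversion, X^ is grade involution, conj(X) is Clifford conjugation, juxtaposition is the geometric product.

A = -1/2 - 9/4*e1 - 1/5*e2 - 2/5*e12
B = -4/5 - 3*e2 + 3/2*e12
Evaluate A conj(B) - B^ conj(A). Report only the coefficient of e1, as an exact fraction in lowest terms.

first term: -4/5 + 3/10*e1 + 407/200*e2 - 142/25*e12
second term: 2/5 - 27/10*e1 - 1007/200*e2 - 391/50*e12
Answer: 3


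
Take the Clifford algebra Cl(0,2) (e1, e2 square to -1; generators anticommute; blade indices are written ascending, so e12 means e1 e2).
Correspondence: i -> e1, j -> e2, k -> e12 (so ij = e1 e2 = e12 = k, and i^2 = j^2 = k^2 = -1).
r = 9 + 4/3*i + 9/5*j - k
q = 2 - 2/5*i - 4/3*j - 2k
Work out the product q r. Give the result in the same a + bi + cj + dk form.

In blades: q = 2 - 2/5*e1 - 4/3*e2 - 2*e12, r = 9 + 4/3*e1 + 9/5*e2 - e12.
Distribute q over r term by term (generator squares from the signature, products reordered to ascending indices): (2)*r = 18 + 8/3*e1 + 18/5*e2 - 2*e12; (-2/5*e1)*r = 8/15 - 18/5*e1 - 2/5*e2 - 18/25*e12; (-4/3*e2)*r = 12/5 + 4/3*e1 - 12*e2 + 16/9*e12; (-2*e12)*r = -2 + 18/5*e1 - 8/3*e2 - 18*e12.
Sum: 284/15 + 4*e1 - 172/15*e2 - 4262/225*e12; translating back through the correspondence:
Answer: 284/15 + 4i - 172/15*j - 4262/225*k


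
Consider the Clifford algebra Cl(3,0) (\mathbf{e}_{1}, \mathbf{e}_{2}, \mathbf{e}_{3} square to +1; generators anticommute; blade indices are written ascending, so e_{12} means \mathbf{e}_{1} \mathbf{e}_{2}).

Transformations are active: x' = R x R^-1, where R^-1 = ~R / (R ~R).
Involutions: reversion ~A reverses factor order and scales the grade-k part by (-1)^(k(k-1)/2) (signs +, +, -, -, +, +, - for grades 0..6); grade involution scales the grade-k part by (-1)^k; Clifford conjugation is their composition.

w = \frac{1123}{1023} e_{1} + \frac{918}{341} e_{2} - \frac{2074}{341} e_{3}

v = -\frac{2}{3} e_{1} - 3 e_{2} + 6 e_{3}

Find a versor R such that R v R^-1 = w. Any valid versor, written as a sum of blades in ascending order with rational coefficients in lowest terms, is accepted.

Here q(v) = q(w) = \frac{409}{9}; the classical choice R = v + w = \frac{147}{341} e_{1} - \frac{105}{341} e_{2} - \frac{28}{341} e_{3} then realises v -> w under the sandwich.
Answer: \frac{147}{341} e_{1} - \frac{105}{341} e_{2} - \frac{28}{341} e_{3}


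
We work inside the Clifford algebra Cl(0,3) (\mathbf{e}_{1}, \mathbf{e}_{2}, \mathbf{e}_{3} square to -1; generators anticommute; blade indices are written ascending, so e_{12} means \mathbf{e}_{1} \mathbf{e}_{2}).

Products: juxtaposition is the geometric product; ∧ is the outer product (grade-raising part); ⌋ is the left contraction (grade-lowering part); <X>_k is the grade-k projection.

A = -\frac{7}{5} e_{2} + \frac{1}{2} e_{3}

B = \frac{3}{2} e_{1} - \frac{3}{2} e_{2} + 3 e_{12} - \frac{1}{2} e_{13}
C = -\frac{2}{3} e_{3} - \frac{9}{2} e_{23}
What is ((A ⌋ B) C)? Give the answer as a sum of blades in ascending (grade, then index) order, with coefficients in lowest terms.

step 1: -\frac{21}{10} - \frac{89}{20} e_{1}
step 2: \frac{7}{5} e_{3} + \frac{89}{30} e_{13} + \frac{189}{20} e_{23} + \frac{801}{40} e_{123}
Answer: \frac{7}{5} e_{3} + \frac{89}{30} e_{13} + \frac{189}{20} e_{23} + \frac{801}{40} e_{123}


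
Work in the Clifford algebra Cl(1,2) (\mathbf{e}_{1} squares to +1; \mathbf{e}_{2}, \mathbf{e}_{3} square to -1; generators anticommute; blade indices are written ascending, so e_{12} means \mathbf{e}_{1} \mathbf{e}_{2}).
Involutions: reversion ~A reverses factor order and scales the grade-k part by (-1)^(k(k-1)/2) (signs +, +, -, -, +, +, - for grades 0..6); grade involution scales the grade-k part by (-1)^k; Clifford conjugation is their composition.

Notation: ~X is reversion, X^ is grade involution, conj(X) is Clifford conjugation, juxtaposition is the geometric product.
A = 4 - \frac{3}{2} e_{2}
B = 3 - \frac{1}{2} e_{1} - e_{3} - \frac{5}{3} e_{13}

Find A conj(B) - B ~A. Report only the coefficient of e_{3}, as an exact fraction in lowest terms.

first term: 12 + 2 e_{1} - \frac{9}{2} e_{2} + 4 e_{3} + \frac{3}{4} e_{12} + \frac{20}{3} e_{13} - \frac{3}{2} e_{23} + \frac{5}{2} e_{123}
second term: 12 - 2 e_{1} - \frac{9}{2} e_{2} - 4 e_{3} + \frac{3}{4} e_{12} - \frac{20}{3} e_{13} - \frac{3}{2} e_{23} - \frac{5}{2} e_{123}
Answer: 8


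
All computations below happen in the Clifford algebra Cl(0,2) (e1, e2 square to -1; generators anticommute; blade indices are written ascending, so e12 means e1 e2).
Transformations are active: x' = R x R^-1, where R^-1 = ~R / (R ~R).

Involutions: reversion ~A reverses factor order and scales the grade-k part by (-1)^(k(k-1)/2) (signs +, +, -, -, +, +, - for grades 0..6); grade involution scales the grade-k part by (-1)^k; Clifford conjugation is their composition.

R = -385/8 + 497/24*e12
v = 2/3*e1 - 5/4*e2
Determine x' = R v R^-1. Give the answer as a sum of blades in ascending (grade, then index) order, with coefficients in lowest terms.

~R = -385/8 - 497/24*e12, and R ~R = 790517/288, so R^-1 = ~R / (790517/288).
R v = -595/96*e1 + 21301/288*e2
Answer: -5117/11388*e1 - 1275/949*e2


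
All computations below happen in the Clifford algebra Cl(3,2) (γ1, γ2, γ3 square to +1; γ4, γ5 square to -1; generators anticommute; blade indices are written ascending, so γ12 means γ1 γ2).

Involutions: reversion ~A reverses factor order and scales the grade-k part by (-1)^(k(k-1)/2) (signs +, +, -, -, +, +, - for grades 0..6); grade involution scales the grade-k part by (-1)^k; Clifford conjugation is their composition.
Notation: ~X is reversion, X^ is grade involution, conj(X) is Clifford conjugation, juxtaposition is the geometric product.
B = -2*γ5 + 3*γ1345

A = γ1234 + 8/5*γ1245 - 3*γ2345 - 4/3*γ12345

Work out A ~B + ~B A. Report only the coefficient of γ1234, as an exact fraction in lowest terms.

first term: 4*γ2 + 9*γ12 + 24/5*γ23 - 3*γ25 + 16/5*γ124 - 6*γ234 - 8/3*γ1234 - 2*γ12345
second term: 4*γ2 - 9*γ12 - 24/5*γ23 + 3*γ25 - 16/5*γ124 + 6*γ234 - 8/3*γ1234 - 2*γ12345
Answer: -16/3


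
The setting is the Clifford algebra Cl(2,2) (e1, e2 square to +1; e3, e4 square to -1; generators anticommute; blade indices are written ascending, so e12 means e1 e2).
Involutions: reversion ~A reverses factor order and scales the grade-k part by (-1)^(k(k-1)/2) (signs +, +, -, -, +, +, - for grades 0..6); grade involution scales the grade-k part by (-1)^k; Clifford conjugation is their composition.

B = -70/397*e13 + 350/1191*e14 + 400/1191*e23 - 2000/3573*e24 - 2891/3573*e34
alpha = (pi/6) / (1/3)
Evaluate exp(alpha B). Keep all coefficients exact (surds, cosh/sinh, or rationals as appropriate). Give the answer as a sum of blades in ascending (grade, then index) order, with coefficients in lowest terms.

B^2 term by term: the squares give (-70/397)^2*(e13)^2 + (350/1191)^2*(e14)^2 + (400/1191)^2*(e23)^2 + (-2000/3573)^2*(e24)^2 + (-2891/3573)^2*(e34)^2 = 4900/157609*(+1) + 122500/1418481*(+1) + 160000/1418481*(+1) + 4000000/12766329*(+1) + 8357881/12766329*(-1) = -1/9 (each basis 2-blade squares to minus the product of its generators' squares); cross terms between blades sharing an index anticommute and cancel; the commuting (index-disjoint) pairs give grade-4 terms 2*c*c'*(blade product), which cancel blade by blade — e1234: -280000/1418481 + 280000/1418481 = 0 — confirming B is simple. So B^2 = -1/9.
B^2 = -1/9 — circular case — the even/odd split gives cos and sin: l = 1/3, alpha*l = pi/6, so exp(alpha B) = cos(pi/6) + (sin(pi/6)/(1/3))*B = sqrt(3)/2 + (3/2)*B.
Answer: sqrt(3)/2 - 105/397*e13 + 175/397*e14 + 200/397*e23 - 1000/1191*e24 - 2891/2382*e34


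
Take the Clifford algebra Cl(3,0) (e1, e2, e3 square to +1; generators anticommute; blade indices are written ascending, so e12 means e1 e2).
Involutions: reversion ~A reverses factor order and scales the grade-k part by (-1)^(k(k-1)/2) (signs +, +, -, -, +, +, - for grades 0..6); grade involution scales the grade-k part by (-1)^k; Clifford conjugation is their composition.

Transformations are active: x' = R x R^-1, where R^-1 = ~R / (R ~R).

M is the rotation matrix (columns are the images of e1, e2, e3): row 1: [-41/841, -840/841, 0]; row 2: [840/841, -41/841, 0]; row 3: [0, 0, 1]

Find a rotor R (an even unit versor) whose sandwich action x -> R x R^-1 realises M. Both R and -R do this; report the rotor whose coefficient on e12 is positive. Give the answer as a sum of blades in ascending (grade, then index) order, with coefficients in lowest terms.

Method: write R = a + b12*e12 + b13*e13 + b23*e23 with a^2 + b12^2 + b13^2 + b23^2 = 1 (so R^-1 = ~R). Expanding the columns R e_j ~R gives tr M = 4a^2 - 1 and, from the antisymmetric part, M21 - M12 = -4a*b12, M13 - M31 = 4a*b13, M32 - M23 = -4a*b23.
Here tr M = 759/841, so a^2 = (1 + tr M)/4 = 400/841 and a = ±20/29. Taking a = 20/29: M21 - M12 = 1680/841, M13 - M31 = 0, M32 - M23 = 0, giving b12 = -21/29, b13 = 0, b23 = 0, i.e. R = 20/29 - 21/29*e12.
Its e12 coefficient is negative, so report the other preimage -R.
Answer: -20/29 + 21/29*e12. Uniqueness: Spin(3) -> SO(3) maps R and -R to the same rotation of trace 759/841; fixing the sign of the e12 coefficient removes the ambiguity.
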